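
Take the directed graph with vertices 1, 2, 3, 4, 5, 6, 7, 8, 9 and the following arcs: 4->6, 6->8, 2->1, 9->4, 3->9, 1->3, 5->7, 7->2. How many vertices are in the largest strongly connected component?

1

{4} is an SCC by itself.
{8} is an SCC by itself.
{3} is an SCC by itself.
{7} is an SCC by itself.
{1} is an SCC by itself.
(and 4 more singleton SCCs)
The largest has 1 vertex.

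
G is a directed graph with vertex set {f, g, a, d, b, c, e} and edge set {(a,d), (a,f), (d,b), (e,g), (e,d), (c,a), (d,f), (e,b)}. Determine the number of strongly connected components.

7

{d} is an SCC by itself.
{b} is an SCC by itself.
{g} is an SCC by itself.
{f} is an SCC by itself.
{a} is an SCC by itself.
(and 2 more singleton SCCs)
That gives 7 strongly connected components.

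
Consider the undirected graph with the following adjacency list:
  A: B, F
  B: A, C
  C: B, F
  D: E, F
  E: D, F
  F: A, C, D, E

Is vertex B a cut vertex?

Deleting B leaves 1 component (was 1) (its neighbors A, C remain connected to each other), so B is not a cut vertex.

No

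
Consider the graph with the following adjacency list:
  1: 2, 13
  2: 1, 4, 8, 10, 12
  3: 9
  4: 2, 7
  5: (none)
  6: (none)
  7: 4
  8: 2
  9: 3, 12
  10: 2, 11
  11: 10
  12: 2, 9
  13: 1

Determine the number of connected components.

3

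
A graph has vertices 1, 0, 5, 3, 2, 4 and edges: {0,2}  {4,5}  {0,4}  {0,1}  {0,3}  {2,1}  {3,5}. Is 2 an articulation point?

Deleting 2 leaves 1 component (was 1) (its neighbors 0, 1 remain connected to each other), so 2 is not a cut vertex.

No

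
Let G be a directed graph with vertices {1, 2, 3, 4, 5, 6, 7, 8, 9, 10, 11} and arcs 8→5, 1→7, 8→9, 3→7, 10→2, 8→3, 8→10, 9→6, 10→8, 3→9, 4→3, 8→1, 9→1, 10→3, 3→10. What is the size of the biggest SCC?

{3, 8, 10} are all mutually reachable — one SCC of size 3.
{11} is an SCC by itself.
{6} is an SCC by itself.
{4} is an SCC by itself.
{7} is an SCC by itself.
(and 4 more singleton SCCs)
The largest has 3 vertices.

3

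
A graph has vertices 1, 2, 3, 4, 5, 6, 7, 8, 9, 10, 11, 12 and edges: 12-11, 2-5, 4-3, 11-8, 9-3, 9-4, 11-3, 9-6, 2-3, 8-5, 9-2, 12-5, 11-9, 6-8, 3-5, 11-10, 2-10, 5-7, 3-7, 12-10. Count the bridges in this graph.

The edges on the cycle 9-4-3-7-5-2-9 are not bridges since each lies on that cycle.
Every edge lies on some cycle, so there are no bridges.

0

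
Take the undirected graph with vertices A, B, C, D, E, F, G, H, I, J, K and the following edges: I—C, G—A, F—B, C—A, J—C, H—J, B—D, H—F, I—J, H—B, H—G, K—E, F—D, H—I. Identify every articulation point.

H

Removing H increases the component count from 2 to 3, so H is a cut vertex.
By contrast removing B leaves 2 components; it is not a cut vertex. No other vertex is a cut vertex either.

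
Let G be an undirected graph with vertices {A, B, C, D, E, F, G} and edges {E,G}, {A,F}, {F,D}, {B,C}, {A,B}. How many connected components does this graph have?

2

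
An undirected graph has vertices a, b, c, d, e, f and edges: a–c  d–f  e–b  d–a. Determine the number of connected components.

Starting from b we can reach b, e. That is one component of size 2.
Starting from a we can reach a, c, d, f. That is one component of size 4.
Total: 2 components.

2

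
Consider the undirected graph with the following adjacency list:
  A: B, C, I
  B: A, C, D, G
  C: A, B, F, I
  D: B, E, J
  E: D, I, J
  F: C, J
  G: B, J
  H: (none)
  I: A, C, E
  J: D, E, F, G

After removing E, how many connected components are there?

2

With E gone, the remaining components are: {H}; {A, B, C, D, F, G, I, J}.
That is 2 components.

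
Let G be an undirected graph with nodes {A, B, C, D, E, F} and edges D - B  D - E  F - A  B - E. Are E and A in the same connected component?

The component containing E is {B, D, E}, and A is not in it.

No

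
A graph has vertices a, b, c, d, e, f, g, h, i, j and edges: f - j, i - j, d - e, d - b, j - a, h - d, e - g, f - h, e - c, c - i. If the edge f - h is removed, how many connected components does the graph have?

1

f and h are still connected via f-j-i-c-e-d-h, so the component count stays at 1.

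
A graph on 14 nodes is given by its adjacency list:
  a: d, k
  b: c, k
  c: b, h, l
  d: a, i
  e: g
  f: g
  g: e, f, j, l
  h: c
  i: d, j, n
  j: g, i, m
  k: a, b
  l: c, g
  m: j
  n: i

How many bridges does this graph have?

5

The edges on the cycle c-l-g-j-i-d-a-k-b-c are not bridges since each lies on that cycle.
But removing c-h disconnects c from h; removing g-e disconnects g from e; removing m-j disconnects m from j; removing g-f disconnects g from f — these are bridges.
In total 5 edges are bridges.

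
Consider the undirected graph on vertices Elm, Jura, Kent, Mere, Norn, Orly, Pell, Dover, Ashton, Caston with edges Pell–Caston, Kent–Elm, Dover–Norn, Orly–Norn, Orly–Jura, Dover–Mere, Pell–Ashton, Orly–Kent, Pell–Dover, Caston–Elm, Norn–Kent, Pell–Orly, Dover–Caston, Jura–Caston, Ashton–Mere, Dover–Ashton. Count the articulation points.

0

Removing Caston, for instance, still leaves 1 component. No single vertex removal increases the component count — the graph has no articulation points.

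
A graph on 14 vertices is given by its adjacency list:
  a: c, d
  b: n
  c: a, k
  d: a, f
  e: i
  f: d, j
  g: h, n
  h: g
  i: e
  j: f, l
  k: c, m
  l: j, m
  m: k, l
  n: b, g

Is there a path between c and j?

From c we can reach a, c, d, f, j, k, l, m, which includes j.

Yes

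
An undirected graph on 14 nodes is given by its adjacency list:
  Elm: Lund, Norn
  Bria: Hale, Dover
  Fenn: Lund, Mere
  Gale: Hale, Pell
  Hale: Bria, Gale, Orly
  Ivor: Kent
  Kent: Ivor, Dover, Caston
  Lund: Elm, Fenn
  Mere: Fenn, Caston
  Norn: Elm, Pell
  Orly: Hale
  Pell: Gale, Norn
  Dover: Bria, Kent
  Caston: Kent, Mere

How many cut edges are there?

The edges on the cycle Lund-Elm-Norn-Pell-Gale-Hale-Bria-Dover-Kent-Caston-Mere-Fenn-Lund are not bridges since each lies on that cycle.
But removing Orly-Hale disconnects Orly from Hale; removing Kent-Ivor disconnects Kent from Ivor — these are bridges.
That makes 2 bridges.

2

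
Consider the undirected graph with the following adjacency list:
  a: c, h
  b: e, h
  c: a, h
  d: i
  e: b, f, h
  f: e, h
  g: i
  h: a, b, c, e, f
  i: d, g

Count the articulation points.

Removing h increases the component count from 2 to 3, so h is a cut vertex.
Removing i increases the component count from 2 to 3, so i is a cut vertex.
By contrast removing d leaves 2 components; it is not a cut vertex. No other vertex is a cut vertex either.

2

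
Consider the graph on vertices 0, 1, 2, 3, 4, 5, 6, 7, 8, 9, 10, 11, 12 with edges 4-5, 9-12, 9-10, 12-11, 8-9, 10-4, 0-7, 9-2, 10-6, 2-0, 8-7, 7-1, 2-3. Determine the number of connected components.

1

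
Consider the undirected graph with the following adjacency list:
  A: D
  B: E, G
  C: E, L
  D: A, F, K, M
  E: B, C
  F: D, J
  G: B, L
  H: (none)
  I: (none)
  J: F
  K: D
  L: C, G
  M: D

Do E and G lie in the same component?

Yes

From E we can reach B, C, E, G, L, which includes G.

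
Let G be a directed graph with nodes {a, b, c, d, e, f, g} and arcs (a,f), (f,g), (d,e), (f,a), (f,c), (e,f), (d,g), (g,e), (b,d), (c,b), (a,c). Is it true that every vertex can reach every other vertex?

From f we can reach every vertex (a, b, c, d, e, f, g), and every vertex can reach f (a, b, c, d, e, f, g). So the whole graph is one strongly connected component.

Yes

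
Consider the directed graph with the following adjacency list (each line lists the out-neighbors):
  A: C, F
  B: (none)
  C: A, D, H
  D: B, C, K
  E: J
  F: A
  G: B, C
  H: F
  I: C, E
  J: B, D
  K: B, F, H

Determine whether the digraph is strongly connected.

No

There is no directed path from A to G, so the graph is not strongly connected.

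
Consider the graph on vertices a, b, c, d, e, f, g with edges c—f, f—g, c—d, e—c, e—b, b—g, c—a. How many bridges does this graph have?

The edges on the cycle e-c-f-g-b-e are not bridges since each lies on that cycle.
But removing d—c disconnects d from c; removing a—c disconnects a from c — these are bridges.
That makes 2 bridges.

2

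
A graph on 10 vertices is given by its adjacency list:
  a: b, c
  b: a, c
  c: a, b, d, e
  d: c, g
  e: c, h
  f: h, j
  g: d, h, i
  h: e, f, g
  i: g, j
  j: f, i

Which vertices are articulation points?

c

Removing c increases the component count from 1 to 2, so c is a cut vertex.
By contrast removing g leaves 1 component; it is not a cut vertex. No other vertex is a cut vertex either.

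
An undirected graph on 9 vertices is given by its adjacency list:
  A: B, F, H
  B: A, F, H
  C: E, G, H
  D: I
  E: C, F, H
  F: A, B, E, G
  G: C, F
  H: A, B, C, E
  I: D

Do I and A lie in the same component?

The component containing I is {D, I}, and A is not in it.

No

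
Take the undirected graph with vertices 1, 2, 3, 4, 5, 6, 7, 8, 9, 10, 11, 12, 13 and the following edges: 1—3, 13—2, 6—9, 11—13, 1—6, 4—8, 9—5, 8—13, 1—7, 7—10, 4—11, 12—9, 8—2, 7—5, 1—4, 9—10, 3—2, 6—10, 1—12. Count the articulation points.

Removing 1 increases the component count from 1 to 2, so 1 is a cut vertex.
By contrast removing 12 leaves 1 component; it is not a cut vertex. No other vertex is a cut vertex either.

1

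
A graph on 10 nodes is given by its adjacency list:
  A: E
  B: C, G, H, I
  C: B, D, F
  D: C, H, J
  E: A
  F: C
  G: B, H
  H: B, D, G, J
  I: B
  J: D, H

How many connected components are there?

2

Starting from A we can reach A, E. That is one component of size 2.
Starting from B we can reach B, C, D, F, G, H, I, J. That is one component of size 8.
Total: 2 components.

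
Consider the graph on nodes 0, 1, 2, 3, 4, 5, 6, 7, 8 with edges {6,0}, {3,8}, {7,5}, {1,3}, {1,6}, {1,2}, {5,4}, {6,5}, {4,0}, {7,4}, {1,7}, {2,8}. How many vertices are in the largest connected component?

Starting from 0 we can reach 0, 1, 2, 3, 4, 5, 6, 7, 8. That is one component of size 9.
The largest has 9 vertices.

9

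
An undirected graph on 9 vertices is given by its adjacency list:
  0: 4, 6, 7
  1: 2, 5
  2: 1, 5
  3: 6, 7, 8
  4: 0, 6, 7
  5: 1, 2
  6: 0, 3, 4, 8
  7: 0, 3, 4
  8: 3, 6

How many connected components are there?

Starting from 1 we can reach 1, 2, 5. That is one component of size 3.
Starting from 0 we can reach 0, 3, 4, 6, 7, 8. That is one component of size 6.
Total: 2 components.

2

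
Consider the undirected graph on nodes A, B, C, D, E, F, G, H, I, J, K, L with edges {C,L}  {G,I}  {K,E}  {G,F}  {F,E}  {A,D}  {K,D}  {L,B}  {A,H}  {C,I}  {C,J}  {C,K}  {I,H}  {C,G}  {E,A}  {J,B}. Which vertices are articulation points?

C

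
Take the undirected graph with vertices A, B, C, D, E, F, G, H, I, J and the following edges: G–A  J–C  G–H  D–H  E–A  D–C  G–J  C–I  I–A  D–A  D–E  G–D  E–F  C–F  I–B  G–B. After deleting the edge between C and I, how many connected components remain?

1

C and I are still connected via C-D-A-I, so the component count stays at 1.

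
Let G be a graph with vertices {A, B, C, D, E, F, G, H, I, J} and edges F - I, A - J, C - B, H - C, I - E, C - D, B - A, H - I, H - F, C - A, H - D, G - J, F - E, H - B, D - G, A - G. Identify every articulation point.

H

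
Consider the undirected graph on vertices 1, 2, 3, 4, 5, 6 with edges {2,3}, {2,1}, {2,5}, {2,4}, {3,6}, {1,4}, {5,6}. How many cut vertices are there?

Removing 2 increases the component count from 1 to 2, so 2 is a cut vertex.
By contrast removing 4 leaves 1 component; it is not a cut vertex. No other vertex is a cut vertex either.

1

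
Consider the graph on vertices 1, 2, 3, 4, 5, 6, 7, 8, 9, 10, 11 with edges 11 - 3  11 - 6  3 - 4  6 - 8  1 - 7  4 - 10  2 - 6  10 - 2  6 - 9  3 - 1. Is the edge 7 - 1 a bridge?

Removing 7 - 1 leaves no path between 7 and 1: the component count goes from 2 to 3. So it is a bridge.

Yes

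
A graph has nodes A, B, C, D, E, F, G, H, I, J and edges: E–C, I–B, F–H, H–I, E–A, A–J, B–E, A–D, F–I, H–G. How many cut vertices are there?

5

Removing A increases the component count from 1 to 3, so A is a cut vertex.
Removing B increases the component count from 1 to 2, so B is a cut vertex.
Removing E increases the component count from 1 to 3, so E is a cut vertex.
Likewise H, I are cut vertices.
By contrast removing J leaves 1 component; it is not a cut vertex. No other vertex is a cut vertex either.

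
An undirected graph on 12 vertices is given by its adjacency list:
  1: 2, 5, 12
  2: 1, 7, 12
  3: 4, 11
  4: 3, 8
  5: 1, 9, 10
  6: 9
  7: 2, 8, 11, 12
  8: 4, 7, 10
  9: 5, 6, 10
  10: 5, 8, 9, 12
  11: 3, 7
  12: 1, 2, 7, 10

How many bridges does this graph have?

1

The edges on the cycle 8-4-3-11-7-8 are not bridges since each lies on that cycle.
But removing 6-9 disconnects 6 from 9 — this is a bridge.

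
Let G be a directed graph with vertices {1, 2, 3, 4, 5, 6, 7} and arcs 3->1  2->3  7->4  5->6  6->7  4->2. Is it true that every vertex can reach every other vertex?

No

There is no directed path from 1 to 5, so the graph is not strongly connected.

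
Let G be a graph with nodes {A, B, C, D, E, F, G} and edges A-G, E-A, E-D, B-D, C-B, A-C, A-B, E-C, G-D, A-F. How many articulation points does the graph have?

1

Removing A increases the component count from 1 to 2, so A is a cut vertex.
By contrast removing B leaves 1 component; it is not a cut vertex. No other vertex is a cut vertex either.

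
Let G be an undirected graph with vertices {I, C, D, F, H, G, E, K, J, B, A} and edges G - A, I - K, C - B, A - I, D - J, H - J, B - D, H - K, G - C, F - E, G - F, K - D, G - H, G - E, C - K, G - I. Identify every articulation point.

G

Removing G increases the component count from 1 to 2, so G is a cut vertex.
By contrast removing J leaves 1 component; it is not a cut vertex. No other vertex is a cut vertex either.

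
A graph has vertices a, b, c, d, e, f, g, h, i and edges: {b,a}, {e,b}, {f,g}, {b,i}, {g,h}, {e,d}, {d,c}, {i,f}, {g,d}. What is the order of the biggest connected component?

9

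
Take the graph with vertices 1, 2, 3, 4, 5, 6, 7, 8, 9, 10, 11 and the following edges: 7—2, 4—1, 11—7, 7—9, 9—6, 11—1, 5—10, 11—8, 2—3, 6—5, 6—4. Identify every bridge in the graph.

10-5, 11-8, 2-3, 2-7, 5-6

The edges on the cycle 11-7-9-6-4-1-11 are not bridges since each lies on that cycle.
But removing 7—2 disconnects 7 from 2; removing 11—8 disconnects 11 from 8; removing 2—3 disconnects 2 from 3; removing 6—5 disconnects 6 from 5 — these are bridges.
In total 5 edges are bridges.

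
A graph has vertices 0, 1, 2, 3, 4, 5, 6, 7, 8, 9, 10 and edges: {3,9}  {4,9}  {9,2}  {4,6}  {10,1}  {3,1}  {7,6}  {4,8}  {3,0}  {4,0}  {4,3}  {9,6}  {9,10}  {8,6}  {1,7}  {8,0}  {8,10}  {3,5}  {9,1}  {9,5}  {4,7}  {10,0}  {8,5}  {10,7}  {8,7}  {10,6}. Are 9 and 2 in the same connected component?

Yes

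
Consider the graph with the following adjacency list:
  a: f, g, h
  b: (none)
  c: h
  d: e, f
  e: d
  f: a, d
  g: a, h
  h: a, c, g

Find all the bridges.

a-f, c-h, d-e, d-f

The edges on the cycle a-h-g-a are not bridges since each lies on that cycle.
But removing f-d disconnects f from d; removing h-c disconnects h from c; removing d-e disconnects d from e; removing f-a disconnects f from a — these are bridges.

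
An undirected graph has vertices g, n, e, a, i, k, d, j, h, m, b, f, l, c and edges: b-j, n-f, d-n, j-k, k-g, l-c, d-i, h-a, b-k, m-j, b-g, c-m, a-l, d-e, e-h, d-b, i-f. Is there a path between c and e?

Yes

From c we can reach a, b, c, d, e, f, g, h, i, j, k, l, m, n, which includes e.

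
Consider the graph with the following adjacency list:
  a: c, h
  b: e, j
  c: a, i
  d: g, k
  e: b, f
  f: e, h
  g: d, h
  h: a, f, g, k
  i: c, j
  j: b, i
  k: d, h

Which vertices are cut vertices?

Removing h increases the component count from 1 to 2, so h is a cut vertex.
By contrast removing e leaves 1 component; it is not a cut vertex. No other vertex is a cut vertex either.

h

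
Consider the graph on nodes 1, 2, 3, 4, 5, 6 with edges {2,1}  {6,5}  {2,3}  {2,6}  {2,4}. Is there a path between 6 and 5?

From 6 we can reach 1, 2, 3, 4, 5, 6, which includes 5.

Yes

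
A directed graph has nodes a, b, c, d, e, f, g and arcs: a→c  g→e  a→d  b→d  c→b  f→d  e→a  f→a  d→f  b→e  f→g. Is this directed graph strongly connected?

Yes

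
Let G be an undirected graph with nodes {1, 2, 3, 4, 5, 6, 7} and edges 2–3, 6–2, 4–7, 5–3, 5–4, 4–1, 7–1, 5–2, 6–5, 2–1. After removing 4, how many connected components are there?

With 4 gone, the remaining components are: {1, 2, 3, 5, 6, 7}.
That is 1 component.

1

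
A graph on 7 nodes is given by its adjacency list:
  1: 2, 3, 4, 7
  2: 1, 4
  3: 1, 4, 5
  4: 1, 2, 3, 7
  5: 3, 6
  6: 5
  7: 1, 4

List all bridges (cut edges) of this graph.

The edges on the cycle 1-3-4-2-1 are not bridges since each lies on that cycle.
But removing 6-5 disconnects 6 from 5; removing 5-3 disconnects 5 from 3 — these are bridges.

3-5, 5-6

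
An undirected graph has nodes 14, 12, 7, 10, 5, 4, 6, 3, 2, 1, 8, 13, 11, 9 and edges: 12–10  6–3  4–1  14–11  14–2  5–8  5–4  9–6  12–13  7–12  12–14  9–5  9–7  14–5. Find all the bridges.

The edges on the cycle 9-7-12-14-5-9 are not bridges since each lies on that cycle.
But removing 12–13 disconnects 12 from 13; removing 9–6 disconnects 9 from 6; removing 5–4 disconnects 5 from 4; removing 2–14 disconnects 2 from 14 — these are bridges.
In total 9 edges are bridges.

1-4, 10-12, 11-14, 12-13, 14-2, 3-6, 4-5, 5-8, 6-9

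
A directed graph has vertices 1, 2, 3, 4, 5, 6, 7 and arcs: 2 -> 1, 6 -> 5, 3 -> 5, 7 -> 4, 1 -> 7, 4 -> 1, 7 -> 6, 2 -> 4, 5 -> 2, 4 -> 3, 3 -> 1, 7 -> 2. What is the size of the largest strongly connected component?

{1, 2, 3, 4, 5, 6, 7} are all mutually reachable — one SCC of size 7.
The largest has 7 vertices.

7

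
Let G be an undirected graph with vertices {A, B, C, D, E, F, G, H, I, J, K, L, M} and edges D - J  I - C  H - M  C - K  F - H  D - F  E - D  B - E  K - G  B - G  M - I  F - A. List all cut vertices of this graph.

D, F

Removing D increases the component count from 2 to 3, so D is a cut vertex.
Removing F increases the component count from 2 to 3, so F is a cut vertex.
By contrast removing B leaves 2 components; it is not a cut vertex. No other vertex is a cut vertex either.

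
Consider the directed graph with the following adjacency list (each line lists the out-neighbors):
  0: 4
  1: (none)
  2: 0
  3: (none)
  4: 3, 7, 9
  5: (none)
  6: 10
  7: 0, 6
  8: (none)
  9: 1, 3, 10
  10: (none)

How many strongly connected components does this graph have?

{0, 4, 7} are all mutually reachable — one SCC of size 3.
{5} is an SCC by itself.
{6} is an SCC by itself.
{3} is an SCC by itself.
{2} is an SCC by itself.
(and 4 more singleton SCCs)
That gives 9 strongly connected components.

9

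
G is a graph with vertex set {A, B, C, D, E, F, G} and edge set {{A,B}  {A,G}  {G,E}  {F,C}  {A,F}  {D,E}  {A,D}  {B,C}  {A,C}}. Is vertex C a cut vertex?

No

Deleting C leaves 1 component (was 1) (its neighbors A, B, F remain connected to each other), so C is not a cut vertex.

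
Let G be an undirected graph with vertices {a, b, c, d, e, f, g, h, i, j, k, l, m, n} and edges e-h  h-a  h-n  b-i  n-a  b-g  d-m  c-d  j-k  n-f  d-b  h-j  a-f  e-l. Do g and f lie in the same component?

No

The component containing g is {b, c, d, g, i, m}, and f is not in it.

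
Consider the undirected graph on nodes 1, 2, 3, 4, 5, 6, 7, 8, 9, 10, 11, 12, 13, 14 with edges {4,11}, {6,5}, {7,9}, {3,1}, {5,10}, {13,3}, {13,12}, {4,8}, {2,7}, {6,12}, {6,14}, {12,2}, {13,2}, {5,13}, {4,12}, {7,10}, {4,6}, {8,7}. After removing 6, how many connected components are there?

With 6 gone, the remaining components are: {14}; {1, 2, 3, 4, 5, 7, 8, 9, 10, 11, 12, 13}.
That is 2 components.

2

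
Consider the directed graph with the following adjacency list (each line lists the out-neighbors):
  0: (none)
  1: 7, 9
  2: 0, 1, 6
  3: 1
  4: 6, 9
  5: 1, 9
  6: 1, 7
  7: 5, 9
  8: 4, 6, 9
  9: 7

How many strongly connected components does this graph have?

{1, 5, 7, 9} are all mutually reachable — one SCC of size 4.
{3} is an SCC by itself.
{6} is an SCC by itself.
{4} is an SCC by itself.
{8} is an SCC by itself.
(and 2 more singleton SCCs)
That gives 7 strongly connected components.

7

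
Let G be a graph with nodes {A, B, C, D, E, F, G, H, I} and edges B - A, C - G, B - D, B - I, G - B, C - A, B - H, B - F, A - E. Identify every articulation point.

Removing A increases the component count from 1 to 2, so A is a cut vertex.
Removing B increases the component count from 1 to 5, so B is a cut vertex.
By contrast removing E leaves 1 component; it is not a cut vertex. No other vertex is a cut vertex either.

A, B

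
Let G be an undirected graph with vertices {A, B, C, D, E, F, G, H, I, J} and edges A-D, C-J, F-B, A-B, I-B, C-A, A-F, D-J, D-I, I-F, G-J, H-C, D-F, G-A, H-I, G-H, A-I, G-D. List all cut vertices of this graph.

none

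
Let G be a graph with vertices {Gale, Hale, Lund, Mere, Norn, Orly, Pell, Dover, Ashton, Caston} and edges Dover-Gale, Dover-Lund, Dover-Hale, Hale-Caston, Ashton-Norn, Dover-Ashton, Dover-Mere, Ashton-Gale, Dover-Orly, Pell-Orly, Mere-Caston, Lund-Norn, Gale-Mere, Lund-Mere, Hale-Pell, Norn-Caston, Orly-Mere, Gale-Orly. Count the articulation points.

Removing Dover, for instance, still leaves 1 component. No single vertex removal increases the component count — the graph has no articulation points.

0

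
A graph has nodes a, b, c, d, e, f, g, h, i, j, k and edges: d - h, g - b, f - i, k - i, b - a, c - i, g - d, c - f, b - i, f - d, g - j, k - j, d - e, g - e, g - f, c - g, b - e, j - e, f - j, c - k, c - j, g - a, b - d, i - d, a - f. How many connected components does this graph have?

1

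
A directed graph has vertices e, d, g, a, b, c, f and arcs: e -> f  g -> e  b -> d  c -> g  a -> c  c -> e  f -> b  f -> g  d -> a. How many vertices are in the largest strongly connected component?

7

{a, b, c, d, e, f, g} are all mutually reachable — one SCC of size 7.
The largest has 7 vertices.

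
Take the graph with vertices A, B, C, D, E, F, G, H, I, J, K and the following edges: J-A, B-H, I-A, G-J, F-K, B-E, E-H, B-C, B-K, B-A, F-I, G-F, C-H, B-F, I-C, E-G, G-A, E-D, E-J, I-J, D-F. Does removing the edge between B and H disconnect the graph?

After removing B-H, the path B-E-H still connects them, so the edge is not a bridge.

No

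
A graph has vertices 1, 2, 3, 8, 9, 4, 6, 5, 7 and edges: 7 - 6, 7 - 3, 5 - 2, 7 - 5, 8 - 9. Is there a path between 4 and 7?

No

The component containing 4 is {4}, and 7 is not in it.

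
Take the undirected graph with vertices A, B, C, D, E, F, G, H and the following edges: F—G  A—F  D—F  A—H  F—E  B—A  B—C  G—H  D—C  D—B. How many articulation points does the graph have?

Removing F increases the component count from 1 to 2, so F is a cut vertex.
By contrast removing G leaves 1 component; it is not a cut vertex. No other vertex is a cut vertex either.

1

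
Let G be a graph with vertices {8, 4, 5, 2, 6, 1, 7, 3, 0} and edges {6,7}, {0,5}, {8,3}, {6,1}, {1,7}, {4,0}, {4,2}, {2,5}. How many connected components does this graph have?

3

Starting from 3 we can reach 3, 8. That is one component of size 2.
Starting from 1 we can reach 1, 6, 7. That is one component of size 3.
Starting from 0 we can reach 0, 2, 4, 5. That is one component of size 4.
Total: 3 components.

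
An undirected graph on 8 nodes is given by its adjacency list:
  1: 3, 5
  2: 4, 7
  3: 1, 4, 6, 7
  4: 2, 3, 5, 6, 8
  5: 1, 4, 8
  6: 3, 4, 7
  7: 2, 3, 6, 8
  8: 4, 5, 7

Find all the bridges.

none

The edges on the cycle 4-5-8-7-6-4 are not bridges since each lies on that cycle.
Every edge lies on some cycle, so there are no bridges.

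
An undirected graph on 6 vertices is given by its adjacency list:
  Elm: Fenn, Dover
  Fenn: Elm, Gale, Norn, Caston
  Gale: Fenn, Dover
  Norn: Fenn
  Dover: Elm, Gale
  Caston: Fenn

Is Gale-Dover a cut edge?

After removing Gale-Dover, the path Gale-Fenn-Elm-Dover still connects them, so the edge is not a bridge.

No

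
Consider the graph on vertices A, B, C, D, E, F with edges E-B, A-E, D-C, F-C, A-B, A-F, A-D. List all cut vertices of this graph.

A

Removing A increases the component count from 1 to 2, so A is a cut vertex.
By contrast removing F leaves 1 component; it is not a cut vertex. No other vertex is a cut vertex either.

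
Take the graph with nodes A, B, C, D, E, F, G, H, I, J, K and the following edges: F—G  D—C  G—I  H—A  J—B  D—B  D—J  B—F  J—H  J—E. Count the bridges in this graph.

7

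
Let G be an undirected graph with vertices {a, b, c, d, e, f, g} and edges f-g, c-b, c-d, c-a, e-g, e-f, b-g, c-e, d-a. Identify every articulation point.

c

Removing c increases the component count from 1 to 2, so c is a cut vertex.
By contrast removing d leaves 1 component; it is not a cut vertex. No other vertex is a cut vertex either.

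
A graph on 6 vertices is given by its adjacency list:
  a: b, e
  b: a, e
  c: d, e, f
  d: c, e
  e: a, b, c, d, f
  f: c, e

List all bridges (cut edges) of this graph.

none

The edges on the cycle e-b-a-e are not bridges since each lies on that cycle.
Every edge lies on some cycle, so there are no bridges.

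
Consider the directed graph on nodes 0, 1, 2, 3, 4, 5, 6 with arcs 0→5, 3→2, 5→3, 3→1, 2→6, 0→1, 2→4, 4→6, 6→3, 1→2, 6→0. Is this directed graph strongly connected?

Yes

From 2 we can reach every vertex (0, 1, 2, 3, 4, 5, 6), and every vertex can reach 2 (0, 1, 2, 3, 4, 5, 6). So the whole graph is one strongly connected component.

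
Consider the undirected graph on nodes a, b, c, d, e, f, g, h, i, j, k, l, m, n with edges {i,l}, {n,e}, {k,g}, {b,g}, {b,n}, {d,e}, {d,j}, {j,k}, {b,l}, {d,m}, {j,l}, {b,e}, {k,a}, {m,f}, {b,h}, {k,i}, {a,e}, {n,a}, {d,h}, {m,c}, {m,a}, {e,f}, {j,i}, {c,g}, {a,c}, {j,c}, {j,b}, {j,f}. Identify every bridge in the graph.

none

The edges on the cycle d-j-b-n-e-d are not bridges since each lies on that cycle.
Every edge lies on some cycle, so there are no bridges.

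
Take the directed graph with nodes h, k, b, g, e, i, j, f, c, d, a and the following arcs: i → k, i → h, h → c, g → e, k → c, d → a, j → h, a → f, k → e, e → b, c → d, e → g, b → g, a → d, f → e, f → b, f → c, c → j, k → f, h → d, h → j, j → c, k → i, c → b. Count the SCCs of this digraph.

3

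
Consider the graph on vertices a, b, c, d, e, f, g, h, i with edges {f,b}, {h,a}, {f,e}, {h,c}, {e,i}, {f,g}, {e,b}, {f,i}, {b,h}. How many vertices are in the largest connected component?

8

d is isolated — a component by itself.
Starting from a we can reach a, b, c, e, f, g, h, i. That is one component of size 8.
The largest has 8 vertices.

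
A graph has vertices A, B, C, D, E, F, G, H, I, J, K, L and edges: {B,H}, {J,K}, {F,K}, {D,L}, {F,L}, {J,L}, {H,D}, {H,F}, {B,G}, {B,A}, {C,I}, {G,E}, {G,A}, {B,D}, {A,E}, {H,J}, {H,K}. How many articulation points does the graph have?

1

Removing B increases the component count from 2 to 3, so B is a cut vertex.
By contrast removing J leaves 2 components; it is not a cut vertex. No other vertex is a cut vertex either.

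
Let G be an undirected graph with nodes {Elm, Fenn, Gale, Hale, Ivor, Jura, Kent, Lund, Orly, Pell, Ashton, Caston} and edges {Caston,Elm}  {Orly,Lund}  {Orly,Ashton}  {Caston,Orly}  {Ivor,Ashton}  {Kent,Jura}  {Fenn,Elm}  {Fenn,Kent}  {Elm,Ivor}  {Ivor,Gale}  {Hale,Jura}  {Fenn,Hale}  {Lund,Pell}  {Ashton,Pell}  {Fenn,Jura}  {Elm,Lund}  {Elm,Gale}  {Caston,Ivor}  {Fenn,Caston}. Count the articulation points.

Removing Fenn increases the component count from 1 to 2, so Fenn is a cut vertex.
By contrast removing Pell leaves 1 component; it is not a cut vertex. No other vertex is a cut vertex either.

1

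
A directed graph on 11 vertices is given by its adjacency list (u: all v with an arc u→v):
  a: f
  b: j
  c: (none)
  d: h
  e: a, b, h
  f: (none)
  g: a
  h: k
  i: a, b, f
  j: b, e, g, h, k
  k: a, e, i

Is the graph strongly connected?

No

There is no directed path from a to j, so the graph is not strongly connected.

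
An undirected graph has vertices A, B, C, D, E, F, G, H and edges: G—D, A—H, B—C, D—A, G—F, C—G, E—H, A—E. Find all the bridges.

A-D, B-C, C-G, D-G, F-G

The edges on the cycle A-E-H-A are not bridges since each lies on that cycle.
But removing G—C disconnects G from C; removing D—A disconnects D from A; removing G—F disconnects G from F; removing G—D disconnects G from D — these are bridges.
In total 5 edges are bridges.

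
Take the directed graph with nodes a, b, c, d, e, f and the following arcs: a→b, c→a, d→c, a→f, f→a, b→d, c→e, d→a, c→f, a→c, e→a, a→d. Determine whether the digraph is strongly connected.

From a we can reach every vertex (a, b, c, d, e, f), and every vertex can reach a (a, b, c, d, e, f). So the whole graph is one strongly connected component.

Yes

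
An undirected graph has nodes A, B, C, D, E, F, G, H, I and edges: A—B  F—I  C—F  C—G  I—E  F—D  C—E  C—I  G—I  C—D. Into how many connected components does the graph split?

3

H is isolated — a component by itself.
Starting from A we can reach A, B. That is one component of size 2.
Starting from C we can reach C, D, E, F, G, I. That is one component of size 6.
Total: 3 components.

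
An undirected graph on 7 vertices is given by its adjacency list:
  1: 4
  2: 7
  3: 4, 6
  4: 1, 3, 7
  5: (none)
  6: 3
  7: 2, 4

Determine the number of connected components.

5 is isolated — a component by itself.
Starting from 1 we can reach 1, 2, 3, 4, 6, 7. That is one component of size 6.
Total: 2 components.

2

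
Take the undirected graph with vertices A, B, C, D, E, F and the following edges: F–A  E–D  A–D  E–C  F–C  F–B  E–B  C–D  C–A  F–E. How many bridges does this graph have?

0

The edges on the cycle F-E-B-F are not bridges since each lies on that cycle.
Every edge lies on some cycle, so there are no bridges.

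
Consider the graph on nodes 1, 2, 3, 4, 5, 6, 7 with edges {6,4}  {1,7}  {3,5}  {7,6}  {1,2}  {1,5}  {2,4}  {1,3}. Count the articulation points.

1

Removing 1 increases the component count from 1 to 2, so 1 is a cut vertex.
By contrast removing 7 leaves 1 component; it is not a cut vertex. No other vertex is a cut vertex either.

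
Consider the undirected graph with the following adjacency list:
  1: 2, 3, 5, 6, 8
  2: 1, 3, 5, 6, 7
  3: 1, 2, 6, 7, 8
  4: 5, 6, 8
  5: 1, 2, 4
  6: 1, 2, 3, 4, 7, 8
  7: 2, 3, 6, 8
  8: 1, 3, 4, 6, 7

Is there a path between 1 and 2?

Yes

From 1 we can reach 1, 2, 3, 4, 5, 6, 7, 8, which includes 2.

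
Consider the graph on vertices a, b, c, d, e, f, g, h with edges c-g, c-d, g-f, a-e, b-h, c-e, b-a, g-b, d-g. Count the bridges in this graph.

The edges on the cycle c-d-g-b-a-e-c are not bridges since each lies on that cycle.
But removing b-h disconnects b from h; removing f-g disconnects f from g — these are bridges.
That makes 2 bridges.

2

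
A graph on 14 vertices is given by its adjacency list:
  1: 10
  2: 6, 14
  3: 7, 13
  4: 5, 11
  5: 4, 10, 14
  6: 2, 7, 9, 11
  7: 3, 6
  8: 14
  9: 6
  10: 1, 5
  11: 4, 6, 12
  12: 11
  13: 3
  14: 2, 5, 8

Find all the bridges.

The edges on the cycle 4-5-14-2-6-11-4 are not bridges since each lies on that cycle.
But removing 8-14 disconnects 8 from 14; removing 12-11 disconnects 12 from 11; removing 6-7 disconnects 6 from 7; removing 3-7 disconnects 3 from 7 — these are bridges.
In total 8 edges are bridges.

1-10, 10-5, 11-12, 13-3, 14-8, 3-7, 6-7, 6-9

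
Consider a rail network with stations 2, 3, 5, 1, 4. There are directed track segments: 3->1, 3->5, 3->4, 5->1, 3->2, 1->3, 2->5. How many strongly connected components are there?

{1, 2, 3, 5} are all mutually reachable — one SCC of size 4.
{4} is an SCC by itself.
That gives 2 strongly connected components.

2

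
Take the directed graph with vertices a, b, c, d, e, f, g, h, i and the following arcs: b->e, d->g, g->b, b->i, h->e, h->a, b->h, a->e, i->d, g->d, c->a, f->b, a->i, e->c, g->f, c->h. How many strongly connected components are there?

{a, b, c, d, e, f, g, h, i} are all mutually reachable — one SCC of size 9.
That gives 1 strongly connected component.

1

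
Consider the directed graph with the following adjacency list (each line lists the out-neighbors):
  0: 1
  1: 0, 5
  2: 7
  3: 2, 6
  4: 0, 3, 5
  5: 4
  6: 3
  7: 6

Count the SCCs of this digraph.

2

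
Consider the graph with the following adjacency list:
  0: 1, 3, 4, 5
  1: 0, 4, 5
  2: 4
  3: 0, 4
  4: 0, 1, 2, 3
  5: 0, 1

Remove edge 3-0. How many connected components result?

1

3 and 0 are still connected via 3-4-0, so the component count stays at 1.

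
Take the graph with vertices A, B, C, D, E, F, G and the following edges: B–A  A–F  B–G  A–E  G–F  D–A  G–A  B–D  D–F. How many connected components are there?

C is isolated — a component by itself.
Starting from A we can reach A, B, D, E, F, G. That is one component of size 6.
Total: 2 components.

2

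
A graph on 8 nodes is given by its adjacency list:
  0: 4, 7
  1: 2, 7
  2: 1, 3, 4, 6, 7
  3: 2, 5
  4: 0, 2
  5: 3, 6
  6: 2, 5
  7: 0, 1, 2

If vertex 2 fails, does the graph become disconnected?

Yes

Deleting 2 raises the number of components from 1 to 2, so 2 is a cut vertex.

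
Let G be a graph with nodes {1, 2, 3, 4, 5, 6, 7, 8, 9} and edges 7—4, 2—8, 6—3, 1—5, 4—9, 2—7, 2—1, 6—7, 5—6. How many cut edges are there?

The edges on the cycle 2-1-5-6-7-2 are not bridges since each lies on that cycle.
But removing 9—4 disconnects 9 from 4; removing 7—4 disconnects 7 from 4; removing 6—3 disconnects 6 from 3; removing 2—8 disconnects 2 from 8 — these are bridges.
That makes 4 bridges.

4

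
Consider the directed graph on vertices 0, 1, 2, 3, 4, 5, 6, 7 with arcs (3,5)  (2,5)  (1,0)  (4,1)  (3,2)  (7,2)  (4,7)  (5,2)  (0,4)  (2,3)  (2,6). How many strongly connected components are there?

4

{2, 3, 5} are all mutually reachable — one SCC of size 3.
{0, 1, 4} are all mutually reachable — one SCC of size 3.
{7} is an SCC by itself.
{6} is an SCC by itself.
That gives 4 strongly connected components.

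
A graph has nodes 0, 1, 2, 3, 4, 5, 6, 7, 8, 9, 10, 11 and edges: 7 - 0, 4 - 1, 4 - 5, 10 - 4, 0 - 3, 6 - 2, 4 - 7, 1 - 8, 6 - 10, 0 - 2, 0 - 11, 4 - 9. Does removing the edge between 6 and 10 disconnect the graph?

After removing 6 - 10, the path 6-2-0-7-4-10 still connects them, so the edge is not a bridge.

No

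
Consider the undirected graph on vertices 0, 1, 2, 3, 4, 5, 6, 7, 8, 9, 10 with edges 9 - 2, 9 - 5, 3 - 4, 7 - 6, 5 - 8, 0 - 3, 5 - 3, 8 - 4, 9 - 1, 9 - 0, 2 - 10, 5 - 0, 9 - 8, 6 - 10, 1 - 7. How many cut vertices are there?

1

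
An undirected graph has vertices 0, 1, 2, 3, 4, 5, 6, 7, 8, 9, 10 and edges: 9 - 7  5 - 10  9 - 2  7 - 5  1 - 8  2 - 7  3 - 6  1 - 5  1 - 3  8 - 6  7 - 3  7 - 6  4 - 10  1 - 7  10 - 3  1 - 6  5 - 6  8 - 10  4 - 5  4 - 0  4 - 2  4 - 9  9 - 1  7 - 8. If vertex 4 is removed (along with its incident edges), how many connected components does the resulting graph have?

With 4 gone, the remaining components are: {0}; {1, 2, 3, 5, 6, 7, 8, 9, 10}.
That is 2 components.

2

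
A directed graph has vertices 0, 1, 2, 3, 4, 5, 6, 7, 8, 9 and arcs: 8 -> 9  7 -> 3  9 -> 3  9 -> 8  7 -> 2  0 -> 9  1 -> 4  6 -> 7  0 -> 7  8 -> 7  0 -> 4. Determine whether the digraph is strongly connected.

No

There is no directed path from 0 to 5, so the graph is not strongly connected.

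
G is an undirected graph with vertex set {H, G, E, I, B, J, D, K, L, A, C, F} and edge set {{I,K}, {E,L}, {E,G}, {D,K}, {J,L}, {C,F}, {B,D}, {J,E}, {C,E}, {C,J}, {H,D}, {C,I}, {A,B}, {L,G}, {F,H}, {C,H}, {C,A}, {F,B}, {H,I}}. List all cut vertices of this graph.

Removing C increases the component count from 1 to 2, so C is a cut vertex.
By contrast removing I leaves 1 component; it is not a cut vertex. No other vertex is a cut vertex either.

C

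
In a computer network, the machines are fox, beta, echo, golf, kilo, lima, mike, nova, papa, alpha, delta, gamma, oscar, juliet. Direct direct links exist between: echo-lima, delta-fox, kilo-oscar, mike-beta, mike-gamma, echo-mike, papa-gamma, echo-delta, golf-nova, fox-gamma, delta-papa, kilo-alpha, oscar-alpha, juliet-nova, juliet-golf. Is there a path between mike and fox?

Yes

From mike we can reach fox, beta, echo, lima, mike, papa, delta, gamma, which includes fox.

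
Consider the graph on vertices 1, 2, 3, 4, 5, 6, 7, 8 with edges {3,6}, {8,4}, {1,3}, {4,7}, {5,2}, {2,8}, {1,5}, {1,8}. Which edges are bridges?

The edges on the cycle 1-5-2-8-1 are not bridges since each lies on that cycle.
But removing 4 - 7 disconnects 4 from 7; removing 8 - 4 disconnects 8 from 4; removing 1 - 3 disconnects 1 from 3; removing 3 - 6 disconnects 3 from 6 — these are bridges.

1-3, 3-6, 4-7, 4-8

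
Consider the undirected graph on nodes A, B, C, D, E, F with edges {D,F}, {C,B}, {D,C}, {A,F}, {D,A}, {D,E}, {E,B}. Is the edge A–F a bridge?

No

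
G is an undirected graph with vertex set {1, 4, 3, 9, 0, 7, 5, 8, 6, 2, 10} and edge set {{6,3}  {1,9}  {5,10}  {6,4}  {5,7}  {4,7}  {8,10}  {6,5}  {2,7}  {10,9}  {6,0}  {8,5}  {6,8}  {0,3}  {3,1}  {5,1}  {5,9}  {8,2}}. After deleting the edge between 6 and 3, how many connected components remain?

1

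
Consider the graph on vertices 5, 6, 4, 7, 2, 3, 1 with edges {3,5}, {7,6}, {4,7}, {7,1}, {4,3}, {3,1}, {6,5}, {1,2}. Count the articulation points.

1

Removing 1 increases the component count from 1 to 2, so 1 is a cut vertex.
By contrast removing 5 leaves 1 component; it is not a cut vertex. No other vertex is a cut vertex either.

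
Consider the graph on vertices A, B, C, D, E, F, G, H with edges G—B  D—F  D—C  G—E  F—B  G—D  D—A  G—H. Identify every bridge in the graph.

The edges on the cycle G-D-F-B-G are not bridges since each lies on that cycle.
But removing G—H disconnects G from H; removing D—A disconnects D from A; removing D—C disconnects D from C; removing G—E disconnects G from E — these are bridges.

A-D, C-D, E-G, G-H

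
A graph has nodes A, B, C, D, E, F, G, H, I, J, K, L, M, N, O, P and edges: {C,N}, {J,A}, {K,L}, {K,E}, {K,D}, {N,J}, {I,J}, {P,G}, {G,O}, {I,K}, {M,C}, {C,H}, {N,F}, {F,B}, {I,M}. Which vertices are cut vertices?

Removing C increases the component count from 2 to 3, so C is a cut vertex.
Removing F increases the component count from 2 to 3, so F is a cut vertex.
Removing G increases the component count from 2 to 3, so G is a cut vertex.
Likewise I, J, K, N are cut vertices.
By contrast removing B leaves 2 components; it is not a cut vertex. No other vertex is a cut vertex either.

C, F, G, I, J, K, N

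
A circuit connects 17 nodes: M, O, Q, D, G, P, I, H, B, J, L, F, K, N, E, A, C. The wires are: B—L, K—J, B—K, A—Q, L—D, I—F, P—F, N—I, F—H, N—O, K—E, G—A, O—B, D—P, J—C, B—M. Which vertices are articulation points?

Removing A increases the component count from 2 to 3, so A is a cut vertex.
Removing B increases the component count from 2 to 4, so B is a cut vertex.
Removing F increases the component count from 2 to 3, so F is a cut vertex.
Likewise J, K are cut vertices.
By contrast removing O leaves 2 components; it is not a cut vertex. No other vertex is a cut vertex either.

A, B, F, J, K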